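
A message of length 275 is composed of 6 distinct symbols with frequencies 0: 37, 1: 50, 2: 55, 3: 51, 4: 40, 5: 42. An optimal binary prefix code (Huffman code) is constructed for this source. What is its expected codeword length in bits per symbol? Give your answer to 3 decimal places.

Probabilities are the counts divided by 275.
Repeatedly combine the two least-probable nodes; the expected code length is the sum of the merged weights.
merge 37/275 + 8/55 → 7/25
merge 42/275 + 2/11 → 92/275
merge 51/275 + 1/5 → 106/275
merge 7/25 + 92/275 → 169/275
merge 106/275 + 169/275 → 1
L = 7/25 + 92/275 + 106/275 + 169/275 + 1 = 719/275 ≈ 2.615 bits/symbol.

2.615 bits/symbol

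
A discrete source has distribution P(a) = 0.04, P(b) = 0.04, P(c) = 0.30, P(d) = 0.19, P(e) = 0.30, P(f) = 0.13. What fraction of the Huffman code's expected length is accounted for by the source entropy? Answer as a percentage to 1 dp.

Entropy H = −Σ p log₂ p ≈ 2.2516 bits.
Huffman merges: 1/25+1/25→2/25; 2/25+13/100→21/100; 19/100+21/100→2/5; 3/10+3/10→3/5; 2/5+3/5→1. L = 229/100 ≈ 2.2900.
Efficiency = H/L = 2.2516/2.2900 = 98.3%.

98.3%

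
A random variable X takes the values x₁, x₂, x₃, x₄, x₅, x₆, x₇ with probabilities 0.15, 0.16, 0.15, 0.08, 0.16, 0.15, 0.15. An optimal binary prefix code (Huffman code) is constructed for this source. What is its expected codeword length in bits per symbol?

Repeatedly combine the two least-probable nodes; the expected code length is the sum of the merged weights.
merge 2/25 + 3/20 → 23/100
merge 3/20 + 3/20 → 3/10
merge 3/20 + 4/25 → 31/100
merge 4/25 + 23/100 → 39/100
merge 3/10 + 31/100 → 61/100
merge 39/100 + 61/100 → 1
L = 23/100 + 3/10 + 31/100 + 39/100 + 61/100 + 1 = 71/25 = 2.84 bits/symbol.

2.84 bits/symbol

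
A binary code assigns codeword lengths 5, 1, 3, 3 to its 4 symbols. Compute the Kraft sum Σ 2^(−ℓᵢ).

With common denominator 2^5 = 32: Σ 2^(−ℓᵢ) = 1/32 + 16/32 + 4/32 + 4/32 = 25/32 = 0.78125.

0.78125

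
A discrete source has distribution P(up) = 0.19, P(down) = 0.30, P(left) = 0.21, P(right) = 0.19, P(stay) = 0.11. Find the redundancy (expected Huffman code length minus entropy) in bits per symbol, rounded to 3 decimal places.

0.045 bits

Entropy H = −Σ p log₂ p ≈ 2.2547 bits.
Huffman merges: 11/100+19/100→3/10; 19/100+21/100→2/5; 3/10+3/10→3/5; 2/5+3/5→1. L = 23/10 ≈ 2.3000.
L − H = 2.3000 − 2.2547 = 0.045 bits.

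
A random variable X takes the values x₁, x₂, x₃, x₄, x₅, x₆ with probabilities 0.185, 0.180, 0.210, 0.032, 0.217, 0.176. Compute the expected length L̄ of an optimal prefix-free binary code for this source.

2.573 bits/symbol

Repeatedly combine the two least-probable nodes; the expected code length is the sum of the merged weights.
merge 4/125 + 22/125 → 26/125
merge 9/50 + 37/200 → 73/200
merge 26/125 + 21/100 → 209/500
merge 217/1000 + 73/200 → 291/500
merge 209/500 + 291/500 → 1
L = 26/125 + 73/200 + 209/500 + 291/500 + 1 = 2573/1000 = 2.573 bits/symbol.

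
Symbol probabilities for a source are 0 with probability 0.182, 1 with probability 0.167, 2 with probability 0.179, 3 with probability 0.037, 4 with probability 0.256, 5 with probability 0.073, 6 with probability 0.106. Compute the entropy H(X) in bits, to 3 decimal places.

2.621 bits

H = −Σ pᵢ log₂ pᵢ.
−0.182·log₂(0.182) = 0.4474
−0.167·log₂(0.167) = 0.4312
−0.179·log₂(0.179) = 0.4443
−0.037·log₂(0.037) = 0.1760
−0.256·log₂(0.256) = 0.5032
−0.073·log₂(0.073) = 0.2756
−0.106·log₂(0.106) = 0.3432
Sum ≈ 2.6209 → 2.621 bits.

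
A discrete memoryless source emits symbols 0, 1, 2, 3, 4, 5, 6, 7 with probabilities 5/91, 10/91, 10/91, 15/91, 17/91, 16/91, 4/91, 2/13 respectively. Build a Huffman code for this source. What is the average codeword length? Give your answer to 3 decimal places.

Repeatedly combine the two least-probable nodes; the expected code length is the sum of the merged weights.
merge 4/91 + 5/91 → 9/91
merge 9/91 + 10/91 → 19/91
merge 10/91 + 2/13 → 24/91
merge 15/91 + 16/91 → 31/91
merge 17/91 + 19/91 → 36/91
merge 24/91 + 31/91 → 55/91
merge 36/91 + 55/91 → 1
L = 9/91 + 19/91 + 24/91 + 31/91 + 36/91 + 55/91 + 1 = 265/91 ≈ 2.912 bits/symbol.

2.912 bits/symbol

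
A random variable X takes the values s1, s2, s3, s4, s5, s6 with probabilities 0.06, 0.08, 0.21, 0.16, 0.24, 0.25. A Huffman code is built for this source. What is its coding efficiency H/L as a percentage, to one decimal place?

Entropy H = −Σ p log₂ p ≈ 2.4250 bits.
Huffman merges: 3/50+2/25→7/50; 7/50+4/25→3/10; 21/100+6/25→9/20; 1/4+3/10→11/20; 9/20+11/20→1. L = 61/25 ≈ 2.4400.
Efficiency = H/L = 2.4250/2.4400 = 99.4%.

99.4%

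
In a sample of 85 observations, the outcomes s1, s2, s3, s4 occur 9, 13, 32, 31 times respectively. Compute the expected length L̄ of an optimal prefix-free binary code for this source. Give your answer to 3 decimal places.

Probabilities are the counts divided by 85.
Repeatedly combine the two least-probable nodes; the expected code length is the sum of the merged weights.
merge 9/85 + 13/85 → 22/85
merge 22/85 + 31/85 → 53/85
merge 32/85 + 53/85 → 1
L = 22/85 + 53/85 + 1 = 32/17 ≈ 1.882 bits/symbol.

1.882 bits/symbol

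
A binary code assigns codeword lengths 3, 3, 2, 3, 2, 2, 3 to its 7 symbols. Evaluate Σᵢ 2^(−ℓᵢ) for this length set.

With common denominator 2^3 = 8: Σ 2^(−ℓᵢ) = 1/8 + 1/8 + 2/8 + 1/8 + 2/8 + 2/8 + 1/8 = 10/8 = 1.25.

1.25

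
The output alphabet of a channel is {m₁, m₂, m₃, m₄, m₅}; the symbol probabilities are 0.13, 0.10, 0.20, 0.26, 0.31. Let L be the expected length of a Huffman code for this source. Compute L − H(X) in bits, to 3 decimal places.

0.022 bits

Entropy H = −Σ p log₂ p ≈ 2.2083 bits.
Huffman merges: 1/10+13/100→23/100; 1/5+23/100→43/100; 13/50+31/100→57/100; 43/100+57/100→1. L = 223/100 ≈ 2.2300.
L − H = 2.2300 − 2.2083 = 0.022 bits.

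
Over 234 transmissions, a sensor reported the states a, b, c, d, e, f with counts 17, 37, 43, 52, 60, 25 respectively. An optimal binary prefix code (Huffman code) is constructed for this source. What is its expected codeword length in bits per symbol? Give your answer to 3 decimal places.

2.517 bits/symbol

Probabilities are the counts divided by 234.
Repeatedly combine the two least-probable nodes; the expected code length is the sum of the merged weights.
merge 17/234 + 25/234 → 7/39
merge 37/234 + 7/39 → 79/234
merge 43/234 + 2/9 → 95/234
merge 10/39 + 79/234 → 139/234
merge 95/234 + 139/234 → 1
L = 7/39 + 79/234 + 95/234 + 139/234 + 1 = 589/234 ≈ 2.517 bits/symbol.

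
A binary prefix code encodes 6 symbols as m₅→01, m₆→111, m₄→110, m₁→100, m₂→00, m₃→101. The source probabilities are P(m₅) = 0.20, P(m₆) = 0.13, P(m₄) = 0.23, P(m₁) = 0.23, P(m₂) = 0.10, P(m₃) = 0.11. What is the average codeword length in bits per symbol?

2.7 bits/symbol

L̄ = Σ pᵢ·ℓᵢ = 0.20·2 + 0.13·3 + 0.23·3 + 0.23·3 + 0.10·2 + 0.11·3 = 2.7 bits/symbol.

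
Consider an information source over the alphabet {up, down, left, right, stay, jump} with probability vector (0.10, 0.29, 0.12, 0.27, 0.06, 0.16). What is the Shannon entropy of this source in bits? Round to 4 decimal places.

H = −Σ pᵢ log₂ pᵢ.
−0.10·log₂(0.10) = 0.3322
−0.29·log₂(0.29) = 0.5179
−0.12·log₂(0.12) = 0.3671
−0.27·log₂(0.27) = 0.5100
−0.06·log₂(0.06) = 0.2435
−0.16·log₂(0.16) = 0.4230
Sum ≈ 2.3937 → 2.3937 bits.

2.3937 bits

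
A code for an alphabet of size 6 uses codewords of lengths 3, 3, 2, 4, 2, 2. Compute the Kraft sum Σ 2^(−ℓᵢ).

1.0625

With common denominator 2^4 = 16: Σ 2^(−ℓᵢ) = 2/16 + 2/16 + 4/16 + 1/16 + 4/16 + 4/16 = 17/16 = 1.0625.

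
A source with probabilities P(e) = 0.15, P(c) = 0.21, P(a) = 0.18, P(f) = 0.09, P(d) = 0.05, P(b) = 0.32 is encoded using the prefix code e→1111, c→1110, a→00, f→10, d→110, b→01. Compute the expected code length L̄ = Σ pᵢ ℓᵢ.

2.77 bits/symbol

L̄ = Σ pᵢ·ℓᵢ = 0.15·4 + 0.21·4 + 0.18·2 + 0.09·2 + 0.05·3 + 0.32·2 = 2.77 bits/symbol.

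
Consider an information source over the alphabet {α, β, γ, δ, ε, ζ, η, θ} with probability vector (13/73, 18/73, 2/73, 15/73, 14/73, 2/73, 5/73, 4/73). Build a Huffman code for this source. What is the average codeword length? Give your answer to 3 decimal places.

Repeatedly combine the two least-probable nodes; the expected code length is the sum of the merged weights.
merge 2/73 + 2/73 → 4/73
merge 4/73 + 4/73 → 8/73
merge 5/73 + 8/73 → 13/73
merge 13/73 + 13/73 → 26/73
merge 14/73 + 15/73 → 29/73
merge 18/73 + 26/73 → 44/73
merge 29/73 + 44/73 → 1
L = 4/73 + 8/73 + 13/73 + 26/73 + 29/73 + 44/73 + 1 = 197/73 ≈ 2.699 bits/symbol.

2.699 bits/symbol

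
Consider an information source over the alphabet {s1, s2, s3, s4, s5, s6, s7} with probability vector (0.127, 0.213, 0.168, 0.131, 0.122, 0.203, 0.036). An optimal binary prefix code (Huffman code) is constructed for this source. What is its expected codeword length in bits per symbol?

Repeatedly combine the two least-probable nodes; the expected code length is the sum of the merged weights.
merge 9/250 + 61/500 → 79/500
merge 127/1000 + 131/1000 → 129/500
merge 79/500 + 21/125 → 163/500
merge 203/1000 + 213/1000 → 52/125
merge 129/500 + 163/500 → 73/125
merge 52/125 + 73/125 → 1
L = 79/500 + 129/500 + 163/500 + 52/125 + 73/125 + 1 = 1371/500 = 2.742 bits/symbol.

2.742 bits/symbol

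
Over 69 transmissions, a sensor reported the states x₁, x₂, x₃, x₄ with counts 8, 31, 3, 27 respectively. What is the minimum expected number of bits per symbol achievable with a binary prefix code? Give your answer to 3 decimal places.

1.710 bits/symbol

Probabilities are the counts divided by 69.
Repeatedly combine the two least-probable nodes; the expected code length is the sum of the merged weights.
merge 1/23 + 8/69 → 11/69
merge 11/69 + 9/23 → 38/69
merge 31/69 + 38/69 → 1
L = 11/69 + 38/69 + 1 = 118/69 ≈ 1.710 bits/symbol.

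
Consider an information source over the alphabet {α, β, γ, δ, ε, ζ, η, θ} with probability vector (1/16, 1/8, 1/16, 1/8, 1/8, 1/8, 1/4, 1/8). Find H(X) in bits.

2.875 bits

Each probability is a power of 1/2, so log₂(1/p) is an integer.
H = Σ p·log₂(1/p) = 1/16·4 + 1/8·3 + 1/16·4 + 1/8·3 + 1/8·3 + 1/8·3 + 1/4·2 + 1/8·3 = 2.875 bits.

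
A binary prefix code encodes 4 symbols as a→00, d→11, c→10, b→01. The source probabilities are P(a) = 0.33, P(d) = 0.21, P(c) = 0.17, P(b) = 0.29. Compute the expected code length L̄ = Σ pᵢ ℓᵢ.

2 bits/symbol

L̄ = Σ pᵢ·ℓᵢ = 0.33·2 + 0.21·2 + 0.17·2 + 0.29·2 = 2 bits/symbol.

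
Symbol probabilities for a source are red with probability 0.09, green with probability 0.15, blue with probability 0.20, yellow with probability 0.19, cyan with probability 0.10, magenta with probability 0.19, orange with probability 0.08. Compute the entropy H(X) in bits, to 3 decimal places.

H = −Σ pᵢ log₂ pᵢ.
−0.09·log₂(0.09) = 0.3127
−0.15·log₂(0.15) = 0.4105
−0.20·log₂(0.20) = 0.4644
−0.19·log₂(0.19) = 0.4552
−0.10·log₂(0.10) = 0.3322
−0.19·log₂(0.19) = 0.4552
−0.08·log₂(0.08) = 0.2915
Sum ≈ 2.7217 → 2.722 bits.

2.722 bits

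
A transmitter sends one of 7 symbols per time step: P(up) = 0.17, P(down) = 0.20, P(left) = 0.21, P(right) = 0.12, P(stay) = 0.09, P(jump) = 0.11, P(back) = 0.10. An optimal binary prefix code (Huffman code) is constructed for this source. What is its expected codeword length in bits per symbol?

2.78 bits/symbol

Repeatedly combine the two least-probable nodes; the expected code length is the sum of the merged weights.
merge 9/100 + 1/10 → 19/100
merge 11/100 + 3/25 → 23/100
merge 17/100 + 19/100 → 9/25
merge 1/5 + 21/100 → 41/100
merge 23/100 + 9/25 → 59/100
merge 41/100 + 59/100 → 1
L = 19/100 + 23/100 + 9/25 + 41/100 + 59/100 + 1 = 139/50 = 2.78 bits/symbol.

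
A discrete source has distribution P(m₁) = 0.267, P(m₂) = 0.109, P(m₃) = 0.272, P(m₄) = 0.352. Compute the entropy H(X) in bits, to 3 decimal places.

H = −Σ pᵢ log₂ pᵢ.
−0.267·log₂(0.267) = 0.5087
−0.109·log₂(0.109) = 0.3485
−0.272·log₂(0.272) = 0.5109
−0.352·log₂(0.352) = 0.5302
Sum ≈ 1.8983 → 1.898 bits.

1.898 bits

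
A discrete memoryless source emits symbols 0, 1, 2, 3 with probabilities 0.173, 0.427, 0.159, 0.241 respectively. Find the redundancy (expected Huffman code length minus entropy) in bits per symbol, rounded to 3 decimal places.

Entropy H = −Σ p log₂ p ≈ 1.8787 bits.
Huffman merges: 159/1000+173/1000→83/250; 241/1000+83/250→573/1000; 427/1000+573/1000→1. L = 381/200 ≈ 1.9050.
L − H = 1.9050 − 1.8787 = 0.026 bits.

0.026 bits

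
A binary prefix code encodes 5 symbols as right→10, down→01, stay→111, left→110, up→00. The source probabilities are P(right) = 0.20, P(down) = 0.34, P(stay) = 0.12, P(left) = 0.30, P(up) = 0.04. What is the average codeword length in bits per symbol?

L̄ = Σ pᵢ·ℓᵢ = 0.20·2 + 0.34·2 + 0.12·3 + 0.30·3 + 0.04·2 = 2.42 bits/symbol.

2.42 bits/symbol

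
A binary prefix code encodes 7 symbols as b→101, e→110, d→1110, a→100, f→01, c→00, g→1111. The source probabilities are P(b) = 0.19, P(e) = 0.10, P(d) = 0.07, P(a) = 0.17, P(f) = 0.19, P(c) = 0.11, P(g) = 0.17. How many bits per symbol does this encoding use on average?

L̄ = Σ pᵢ·ℓᵢ = 0.19·3 + 0.10·3 + 0.07·4 + 0.17·3 + 0.19·2 + 0.11·2 + 0.17·4 = 2.94 bits/symbol.

2.94 bits/symbol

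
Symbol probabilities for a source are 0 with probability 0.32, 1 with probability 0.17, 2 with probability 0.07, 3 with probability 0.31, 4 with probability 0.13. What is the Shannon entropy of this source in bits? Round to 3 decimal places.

H = −Σ pᵢ log₂ pᵢ.
−0.32·log₂(0.32) = 0.5260
−0.17·log₂(0.17) = 0.4346
−0.07·log₂(0.07) = 0.2686
−0.31·log₂(0.31) = 0.5238
−0.13·log₂(0.13) = 0.3826
Sum ≈ 2.1356 → 2.136 bits.

2.136 bits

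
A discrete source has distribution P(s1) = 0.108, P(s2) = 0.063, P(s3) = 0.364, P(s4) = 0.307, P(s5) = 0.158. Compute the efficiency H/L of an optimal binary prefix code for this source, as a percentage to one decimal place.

Entropy H = −Σ p log₂ p ≈ 2.0724 bits.
Huffman merges: 63/1000+27/250→171/1000; 79/500+171/1000→329/1000; 307/1000+329/1000→159/250; 91/250+159/250→1. L = 267/125 ≈ 2.1360.
Efficiency = H/L = 2.0724/2.1360 = 97.0%.

97.0%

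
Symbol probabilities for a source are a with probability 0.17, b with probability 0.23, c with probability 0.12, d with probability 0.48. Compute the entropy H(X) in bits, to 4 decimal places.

H = −Σ pᵢ log₂ pᵢ.
−0.17·log₂(0.17) = 0.4346
−0.23·log₂(0.23) = 0.4877
−0.12·log₂(0.12) = 0.3671
−0.48·log₂(0.48) = 0.5083
Sum ≈ 1.7976 → 1.7976 bits.

1.7976 bits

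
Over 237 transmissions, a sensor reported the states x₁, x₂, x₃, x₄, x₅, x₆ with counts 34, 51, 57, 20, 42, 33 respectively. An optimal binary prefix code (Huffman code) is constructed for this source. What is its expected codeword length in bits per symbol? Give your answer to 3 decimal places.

2.544 bits/symbol

Probabilities are the counts divided by 237.
Repeatedly combine the two least-probable nodes; the expected code length is the sum of the merged weights.
merge 20/237 + 11/79 → 53/237
merge 34/237 + 14/79 → 76/237
merge 17/79 + 53/237 → 104/237
merge 19/79 + 76/237 → 133/237
merge 104/237 + 133/237 → 1
L = 53/237 + 76/237 + 104/237 + 133/237 + 1 = 201/79 ≈ 2.544 bits/symbol.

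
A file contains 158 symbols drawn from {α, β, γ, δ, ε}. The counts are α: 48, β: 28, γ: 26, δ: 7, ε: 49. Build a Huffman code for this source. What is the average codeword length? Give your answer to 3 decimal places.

2.209 bits/symbol

Probabilities are the counts divided by 158.
Repeatedly combine the two least-probable nodes; the expected code length is the sum of the merged weights.
merge 7/158 + 13/79 → 33/158
merge 14/79 + 33/158 → 61/158
merge 24/79 + 49/158 → 97/158
merge 61/158 + 97/158 → 1
L = 33/158 + 61/158 + 97/158 + 1 = 349/158 ≈ 2.209 bits/symbol.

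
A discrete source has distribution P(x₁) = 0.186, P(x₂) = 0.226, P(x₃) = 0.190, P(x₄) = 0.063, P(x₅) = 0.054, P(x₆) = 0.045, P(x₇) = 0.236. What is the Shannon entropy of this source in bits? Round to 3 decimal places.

2.563 bits

H = −Σ pᵢ log₂ pᵢ.
−0.186·log₂(0.186) = 0.4514
−0.226·log₂(0.226) = 0.4849
−0.190·log₂(0.190) = 0.4552
−0.063·log₂(0.063) = 0.2513
−0.054·log₂(0.054) = 0.2274
−0.045·log₂(0.045) = 0.2013
−0.236·log₂(0.236) = 0.4916
Sum ≈ 2.5631 → 2.563 bits.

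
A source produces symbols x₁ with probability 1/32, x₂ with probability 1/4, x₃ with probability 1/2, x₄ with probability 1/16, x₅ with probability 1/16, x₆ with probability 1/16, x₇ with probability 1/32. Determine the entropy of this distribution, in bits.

Each probability is a power of 1/2, so log₂(1/p) is an integer.
H = Σ p·log₂(1/p) = 1/32·5 + 1/4·2 + 1/2·1 + 1/16·4 + 1/16·4 + 1/16·4 + 1/32·5 = 2.0625 bits.

2.0625 bits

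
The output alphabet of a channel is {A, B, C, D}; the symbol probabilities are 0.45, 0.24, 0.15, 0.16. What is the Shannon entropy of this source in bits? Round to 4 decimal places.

1.8461 bits

H = −Σ pᵢ log₂ pᵢ.
−0.45·log₂(0.45) = 0.5184
−0.24·log₂(0.24) = 0.4941
−0.15·log₂(0.15) = 0.4105
−0.16·log₂(0.16) = 0.4230
Sum ≈ 1.8461 → 1.8461 bits.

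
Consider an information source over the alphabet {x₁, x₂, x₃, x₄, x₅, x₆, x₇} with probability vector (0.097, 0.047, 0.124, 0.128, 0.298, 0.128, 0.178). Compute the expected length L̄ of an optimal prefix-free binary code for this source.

2.668 bits/symbol

Repeatedly combine the two least-probable nodes; the expected code length is the sum of the merged weights.
merge 47/1000 + 97/1000 → 18/125
merge 31/250 + 16/125 → 63/250
merge 16/125 + 18/125 → 34/125
merge 89/500 + 63/250 → 43/100
merge 34/125 + 149/500 → 57/100
merge 43/100 + 57/100 → 1
L = 18/125 + 63/250 + 34/125 + 43/100 + 57/100 + 1 = 667/250 = 2.668 bits/symbol.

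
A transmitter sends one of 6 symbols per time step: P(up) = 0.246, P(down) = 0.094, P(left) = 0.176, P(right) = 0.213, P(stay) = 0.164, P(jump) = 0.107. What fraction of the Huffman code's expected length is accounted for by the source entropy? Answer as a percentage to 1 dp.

98.7%

Entropy H = −Σ p log₂ p ≈ 2.5075 bits.
Huffman merges: 47/500+107/1000→201/1000; 41/250+22/125→17/50; 201/1000+213/1000→207/500; 123/500+17/50→293/500; 207/500+293/500→1. L = 2541/1000 ≈ 2.5410.
Efficiency = H/L = 2.5075/2.5410 = 98.7%.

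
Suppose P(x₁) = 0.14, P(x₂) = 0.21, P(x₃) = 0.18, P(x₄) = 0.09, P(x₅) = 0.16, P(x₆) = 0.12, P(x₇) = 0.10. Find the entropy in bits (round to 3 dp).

2.750 bits

H = −Σ pᵢ log₂ pᵢ.
−0.14·log₂(0.14) = 0.3971
−0.21·log₂(0.21) = 0.4728
−0.18·log₂(0.18) = 0.4453
−0.09·log₂(0.09) = 0.3127
−0.16·log₂(0.16) = 0.4230
−0.12·log₂(0.12) = 0.3671
−0.10·log₂(0.10) = 0.3322
Sum ≈ 2.7502 → 2.750 bits.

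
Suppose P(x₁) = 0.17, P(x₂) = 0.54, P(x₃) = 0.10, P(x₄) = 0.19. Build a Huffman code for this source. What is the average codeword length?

Repeatedly combine the two least-probable nodes; the expected code length is the sum of the merged weights.
merge 1/10 + 17/100 → 27/100
merge 19/100 + 27/100 → 23/50
merge 23/50 + 27/50 → 1
L = 27/100 + 23/50 + 1 = 173/100 = 1.73 bits/symbol.

1.73 bits/symbol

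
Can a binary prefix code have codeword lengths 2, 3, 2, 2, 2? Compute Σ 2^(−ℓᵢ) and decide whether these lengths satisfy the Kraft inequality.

With common denominator 2^3 = 8: Σ 2^(−ℓᵢ) = 2/8 + 1/8 + 2/8 + 2/8 + 2/8 = 9/8 = 1.125.
Kraft's inequality requires Σ ≤ 1; here Σ = 1.125 > 1, so no such prefix code exists.

1.125; no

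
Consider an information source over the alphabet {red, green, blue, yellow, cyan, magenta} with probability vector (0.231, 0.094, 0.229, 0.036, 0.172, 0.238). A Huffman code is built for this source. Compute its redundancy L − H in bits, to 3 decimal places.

Entropy H = −Σ p log₂ p ≈ 2.3983 bits.
Huffman merges: 9/250+47/500→13/100; 13/100+43/250→151/500; 229/1000+231/1000→23/50; 119/500+151/500→27/50; 23/50+27/50→1. L = 304/125 ≈ 2.4320.
L − H = 2.4320 − 2.3983 = 0.034 bits.

0.034 bits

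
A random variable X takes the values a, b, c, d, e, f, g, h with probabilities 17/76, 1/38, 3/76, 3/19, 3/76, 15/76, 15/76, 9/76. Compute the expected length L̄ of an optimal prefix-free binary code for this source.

Repeatedly combine the two least-probable nodes; the expected code length is the sum of the merged weights.
merge 1/38 + 3/76 → 5/76
merge 3/76 + 5/76 → 2/19
merge 2/19 + 9/76 → 17/76
merge 3/19 + 15/76 → 27/76
merge 15/76 + 17/76 → 8/19
merge 17/76 + 27/76 → 11/19
merge 8/19 + 11/19 → 1
L = 5/76 + 2/19 + 17/76 + 27/76 + 8/19 + 11/19 + 1 = 11/4 = 2.75 bits/symbol.

2.75 bits/symbol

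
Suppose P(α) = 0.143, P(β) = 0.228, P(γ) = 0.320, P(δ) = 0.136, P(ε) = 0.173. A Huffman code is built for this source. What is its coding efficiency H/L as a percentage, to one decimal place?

Entropy H = −Σ p log₂ p ≈ 2.2429 bits.
Huffman merges: 17/125+143/1000→279/1000; 173/1000+57/250→401/1000; 279/1000+8/25→599/1000; 401/1000+599/1000→1. L = 2279/1000 ≈ 2.2790.
Efficiency = H/L = 2.2429/2.2790 = 98.4%.

98.4%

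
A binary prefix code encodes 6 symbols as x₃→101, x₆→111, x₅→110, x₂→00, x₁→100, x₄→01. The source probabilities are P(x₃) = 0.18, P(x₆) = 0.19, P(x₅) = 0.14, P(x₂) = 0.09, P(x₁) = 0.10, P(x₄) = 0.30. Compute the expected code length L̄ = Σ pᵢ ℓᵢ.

2.61 bits/symbol

L̄ = Σ pᵢ·ℓᵢ = 0.18·3 + 0.19·3 + 0.14·3 + 0.09·2 + 0.10·3 + 0.30·2 = 2.61 bits/symbol.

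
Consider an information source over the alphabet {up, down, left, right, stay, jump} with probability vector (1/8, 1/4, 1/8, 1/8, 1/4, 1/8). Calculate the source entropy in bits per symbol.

2.5 bits

Each probability is a power of 1/2, so log₂(1/p) is an integer.
H = Σ p·log₂(1/p) = 1/8·3 + 1/4·2 + 1/8·3 + 1/8·3 + 1/4·2 + 1/8·3 = 2.5 bits.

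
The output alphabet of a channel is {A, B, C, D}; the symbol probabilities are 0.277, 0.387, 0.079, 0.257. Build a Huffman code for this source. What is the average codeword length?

Repeatedly combine the two least-probable nodes; the expected code length is the sum of the merged weights.
merge 79/1000 + 257/1000 → 42/125
merge 277/1000 + 42/125 → 613/1000
merge 387/1000 + 613/1000 → 1
L = 42/125 + 613/1000 + 1 = 1949/1000 = 1.949 bits/symbol.

1.949 bits/symbol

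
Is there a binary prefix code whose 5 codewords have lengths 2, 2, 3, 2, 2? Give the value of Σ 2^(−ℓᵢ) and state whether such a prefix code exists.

1.125; no

With common denominator 2^3 = 8: Σ 2^(−ℓᵢ) = 2/8 + 2/8 + 1/8 + 2/8 + 2/8 = 9/8 = 1.125.
Kraft's inequality requires Σ ≤ 1; here Σ = 1.125 > 1, so no such prefix code exists.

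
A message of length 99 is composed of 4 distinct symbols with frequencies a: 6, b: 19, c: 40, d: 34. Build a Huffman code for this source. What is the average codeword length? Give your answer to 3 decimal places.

1.848 bits/symbol

Probabilities are the counts divided by 99.
Repeatedly combine the two least-probable nodes; the expected code length is the sum of the merged weights.
merge 2/33 + 19/99 → 25/99
merge 25/99 + 34/99 → 59/99
merge 40/99 + 59/99 → 1
L = 25/99 + 59/99 + 1 = 61/33 ≈ 1.848 bits/symbol.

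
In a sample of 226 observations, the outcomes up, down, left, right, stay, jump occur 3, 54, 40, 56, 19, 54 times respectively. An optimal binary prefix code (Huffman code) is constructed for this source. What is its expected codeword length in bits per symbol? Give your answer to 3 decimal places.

2.372 bits/symbol

Probabilities are the counts divided by 226.
Repeatedly combine the two least-probable nodes; the expected code length is the sum of the merged weights.
merge 3/226 + 19/226 → 11/113
merge 11/113 + 20/113 → 31/113
merge 27/113 + 27/113 → 54/113
merge 28/113 + 31/113 → 59/113
merge 54/113 + 59/113 → 1
L = 11/113 + 31/113 + 54/113 + 59/113 + 1 = 268/113 ≈ 2.372 bits/symbol.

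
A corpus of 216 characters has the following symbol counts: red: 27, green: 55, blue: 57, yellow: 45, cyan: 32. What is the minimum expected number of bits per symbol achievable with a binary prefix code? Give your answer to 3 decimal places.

2.273 bits/symbol

Probabilities are the counts divided by 216.
Repeatedly combine the two least-probable nodes; the expected code length is the sum of the merged weights.
merge 1/8 + 4/27 → 59/216
merge 5/24 + 55/216 → 25/54
merge 19/72 + 59/216 → 29/54
merge 25/54 + 29/54 → 1
L = 59/216 + 25/54 + 29/54 + 1 = 491/216 ≈ 2.273 bits/symbol.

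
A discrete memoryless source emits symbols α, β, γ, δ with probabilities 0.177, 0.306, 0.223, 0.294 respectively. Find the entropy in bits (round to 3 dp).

H = −Σ pᵢ log₂ pᵢ.
−0.177·log₂(0.177) = 0.4422
−0.306·log₂(0.306) = 0.5228
−0.223·log₂(0.223) = 0.4828
−0.294·log₂(0.294) = 0.5192
Sum ≈ 1.9670 → 1.967 bits.

1.967 bits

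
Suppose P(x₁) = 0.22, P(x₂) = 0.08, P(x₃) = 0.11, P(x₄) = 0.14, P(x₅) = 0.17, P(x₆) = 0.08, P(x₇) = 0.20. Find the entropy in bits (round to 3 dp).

H = −Σ pᵢ log₂ pᵢ.
−0.22·log₂(0.22) = 0.4806
−0.08·log₂(0.08) = 0.2915
−0.11·log₂(0.11) = 0.3503
−0.14·log₂(0.14) = 0.3971
−0.17·log₂(0.17) = 0.4346
−0.08·log₂(0.08) = 0.2915
−0.20·log₂(0.20) = 0.4644
Sum ≈ 2.7100 → 2.710 bits.

2.710 bits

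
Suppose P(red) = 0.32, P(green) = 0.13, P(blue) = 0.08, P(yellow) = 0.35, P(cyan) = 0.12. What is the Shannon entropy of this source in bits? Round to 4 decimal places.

2.0974 bits

H = −Σ pᵢ log₂ pᵢ.
−0.32·log₂(0.32) = 0.5260
−0.13·log₂(0.13) = 0.3826
−0.08·log₂(0.08) = 0.2915
−0.35·log₂(0.35) = 0.5301
−0.12·log₂(0.12) = 0.3671
Sum ≈ 2.0974 → 2.0974 bits.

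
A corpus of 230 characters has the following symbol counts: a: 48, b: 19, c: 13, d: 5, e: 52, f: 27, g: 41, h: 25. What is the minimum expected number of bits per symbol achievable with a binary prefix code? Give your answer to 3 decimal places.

2.804 bits/symbol

Probabilities are the counts divided by 230.
Repeatedly combine the two least-probable nodes; the expected code length is the sum of the merged weights.
merge 1/46 + 13/230 → 9/115
merge 9/115 + 19/230 → 37/230
merge 5/46 + 27/230 → 26/115
merge 37/230 + 41/230 → 39/115
merge 24/115 + 26/115 → 10/23
merge 26/115 + 39/115 → 13/23
merge 10/23 + 13/23 → 1
L = 9/115 + 37/230 + 26/115 + 39/115 + 10/23 + 13/23 + 1 = 129/46 ≈ 2.804 bits/symbol.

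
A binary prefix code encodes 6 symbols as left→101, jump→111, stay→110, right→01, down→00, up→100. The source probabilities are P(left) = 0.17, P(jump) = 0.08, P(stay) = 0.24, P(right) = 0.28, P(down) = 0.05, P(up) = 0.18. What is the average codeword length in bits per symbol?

2.67 bits/symbol

L̄ = Σ pᵢ·ℓᵢ = 0.17·3 + 0.08·3 + 0.24·3 + 0.28·2 + 0.05·2 + 0.18·3 = 2.67 bits/symbol.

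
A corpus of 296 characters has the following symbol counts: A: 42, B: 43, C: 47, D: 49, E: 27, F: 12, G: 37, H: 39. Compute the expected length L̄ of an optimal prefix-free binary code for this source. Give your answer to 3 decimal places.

2.966 bits/symbol

Probabilities are the counts divided by 296.
Repeatedly combine the two least-probable nodes; the expected code length is the sum of the merged weights.
merge 3/74 + 27/296 → 39/296
merge 1/8 + 39/296 → 19/74
merge 39/296 + 21/148 → 81/296
merge 43/296 + 47/296 → 45/148
merge 49/296 + 19/74 → 125/296
merge 81/296 + 45/148 → 171/296
merge 125/296 + 171/296 → 1
L = 39/296 + 19/74 + 81/296 + 45/148 + 125/296 + 171/296 + 1 = 439/148 ≈ 2.966 bits/symbol.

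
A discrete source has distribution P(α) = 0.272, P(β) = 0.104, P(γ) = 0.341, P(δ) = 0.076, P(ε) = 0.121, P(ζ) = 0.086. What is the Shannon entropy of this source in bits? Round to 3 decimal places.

H = −Σ pᵢ log₂ pᵢ.
−0.272·log₂(0.272) = 0.5109
−0.104·log₂(0.104) = 0.3396
−0.341·log₂(0.341) = 0.5293
−0.076·log₂(0.076) = 0.2826
−0.121·log₂(0.121) = 0.3687
−0.086·log₂(0.086) = 0.3044
Sum ≈ 2.3354 → 2.335 bits.

2.335 bits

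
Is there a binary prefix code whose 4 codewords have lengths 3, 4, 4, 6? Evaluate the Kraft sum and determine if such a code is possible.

0.265625; yes

With common denominator 2^6 = 64: Σ 2^(−ℓᵢ) = 8/64 + 4/64 + 4/64 + 1/64 = 17/64 = 0.265625.
Kraft's inequality requires Σ ≤ 1; here Σ = 0.265625 ≤ 1, so such a prefix code exists.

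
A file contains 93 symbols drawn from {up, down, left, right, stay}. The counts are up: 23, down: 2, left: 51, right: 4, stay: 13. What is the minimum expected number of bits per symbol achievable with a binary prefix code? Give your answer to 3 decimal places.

1.720 bits/symbol

Probabilities are the counts divided by 93.
Repeatedly combine the two least-probable nodes; the expected code length is the sum of the merged weights.
merge 2/93 + 4/93 → 2/31
merge 2/31 + 13/93 → 19/93
merge 19/93 + 23/93 → 14/31
merge 14/31 + 17/31 → 1
L = 2/31 + 19/93 + 14/31 + 1 = 160/93 ≈ 1.720 bits/symbol.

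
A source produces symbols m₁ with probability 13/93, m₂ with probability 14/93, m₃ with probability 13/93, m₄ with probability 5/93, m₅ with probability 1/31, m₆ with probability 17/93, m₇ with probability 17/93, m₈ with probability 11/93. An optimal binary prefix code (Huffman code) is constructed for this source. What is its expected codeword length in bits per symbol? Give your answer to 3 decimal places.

Repeatedly combine the two least-probable nodes; the expected code length is the sum of the merged weights.
merge 1/31 + 5/93 → 8/93
merge 8/93 + 11/93 → 19/93
merge 13/93 + 13/93 → 26/93
merge 14/93 + 17/93 → 1/3
merge 17/93 + 19/93 → 12/31
merge 26/93 + 1/3 → 19/31
merge 12/31 + 19/31 → 1
L = 8/93 + 19/93 + 26/93 + 1/3 + 12/31 + 19/31 + 1 = 90/31 ≈ 2.903 bits/symbol.

2.903 bits/symbol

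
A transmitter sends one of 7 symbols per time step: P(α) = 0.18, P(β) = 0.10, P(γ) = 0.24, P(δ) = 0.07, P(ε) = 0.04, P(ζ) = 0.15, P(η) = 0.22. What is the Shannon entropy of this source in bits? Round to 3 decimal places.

2.617 bits

H = −Σ pᵢ log₂ pᵢ.
−0.18·log₂(0.18) = 0.4453
−0.10·log₂(0.10) = 0.3322
−0.24·log₂(0.24) = 0.4941
−0.07·log₂(0.07) = 0.2686
−0.04·log₂(0.04) = 0.1858
−0.15·log₂(0.15) = 0.4105
−0.22·log₂(0.22) = 0.4806
Sum ≈ 2.6171 → 2.617 bits.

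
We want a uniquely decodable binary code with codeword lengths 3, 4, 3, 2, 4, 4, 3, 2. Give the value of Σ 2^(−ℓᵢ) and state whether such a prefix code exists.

1.0625; no

With common denominator 2^4 = 16: Σ 2^(−ℓᵢ) = 2/16 + 1/16 + 2/16 + 4/16 + 1/16 + 1/16 + 2/16 + 4/16 = 17/16 = 1.0625.
Kraft's inequality requires Σ ≤ 1; here Σ = 1.0625 > 1, so no such prefix code exists.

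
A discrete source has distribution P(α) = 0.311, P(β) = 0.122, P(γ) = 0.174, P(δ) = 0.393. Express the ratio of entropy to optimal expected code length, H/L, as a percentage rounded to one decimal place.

Entropy H = −Σ p log₂ p ≈ 1.8628 bits.
Huffman merges: 61/500+87/500→37/125; 37/125+311/1000→607/1000; 393/1000+607/1000→1. L = 1903/1000 ≈ 1.9030.
Efficiency = H/L = 1.8628/1.9030 = 97.9%.

97.9%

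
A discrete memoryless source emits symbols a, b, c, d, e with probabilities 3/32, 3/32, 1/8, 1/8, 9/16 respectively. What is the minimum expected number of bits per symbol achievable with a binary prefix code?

Repeatedly combine the two least-probable nodes; the expected code length is the sum of the merged weights.
merge 3/32 + 3/32 → 3/16
merge 1/8 + 1/8 → 1/4
merge 3/16 + 1/4 → 7/16
merge 7/16 + 9/16 → 1
L = 3/16 + 1/4 + 7/16 + 1 = 15/8 = 1.875 bits/symbol.

1.875 bits/symbol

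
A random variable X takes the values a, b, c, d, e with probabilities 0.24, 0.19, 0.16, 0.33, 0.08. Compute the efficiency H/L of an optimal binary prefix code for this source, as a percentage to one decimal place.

97.8%

Entropy H = −Σ p log₂ p ≈ 2.1917 bits.
Huffman merges: 2/25+4/25→6/25; 19/100+6/25→43/100; 6/25+33/100→57/100; 43/100+57/100→1. L = 56/25 ≈ 2.2400.
Efficiency = H/L = 2.1917/2.2400 = 97.8%.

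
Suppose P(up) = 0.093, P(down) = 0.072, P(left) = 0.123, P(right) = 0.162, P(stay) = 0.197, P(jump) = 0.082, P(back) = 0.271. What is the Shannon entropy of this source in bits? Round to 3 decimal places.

2.657 bits

H = −Σ pᵢ log₂ pᵢ.
−0.093·log₂(0.093) = 0.3187
−0.072·log₂(0.072) = 0.2733
−0.123·log₂(0.123) = 0.3719
−0.162·log₂(0.162) = 0.4254
−0.197·log₂(0.197) = 0.4617
−0.082·log₂(0.082) = 0.2959
−0.271·log₂(0.271) = 0.5105
Sum ≈ 2.6573 → 2.657 bits.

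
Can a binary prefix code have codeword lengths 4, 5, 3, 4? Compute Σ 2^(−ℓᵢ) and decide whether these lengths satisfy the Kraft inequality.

0.28125; yes

With common denominator 2^5 = 32: Σ 2^(−ℓᵢ) = 2/32 + 1/32 + 4/32 + 2/32 = 9/32 = 0.28125.
Kraft's inequality requires Σ ≤ 1; here Σ = 0.28125 ≤ 1, so such a prefix code exists.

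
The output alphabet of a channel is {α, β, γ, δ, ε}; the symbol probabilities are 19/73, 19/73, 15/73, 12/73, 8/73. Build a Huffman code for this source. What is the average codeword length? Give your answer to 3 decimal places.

Repeatedly combine the two least-probable nodes; the expected code length is the sum of the merged weights.
merge 8/73 + 12/73 → 20/73
merge 15/73 + 19/73 → 34/73
merge 19/73 + 20/73 → 39/73
merge 34/73 + 39/73 → 1
L = 20/73 + 34/73 + 39/73 + 1 = 166/73 ≈ 2.274 bits/symbol.

2.274 bits/symbol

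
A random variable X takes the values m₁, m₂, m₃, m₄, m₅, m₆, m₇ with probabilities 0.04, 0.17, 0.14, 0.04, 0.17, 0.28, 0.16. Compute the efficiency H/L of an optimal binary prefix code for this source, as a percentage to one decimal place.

Entropy H = −Σ p log₂ p ≈ 2.5750 bits.
Huffman merges: 1/25+1/25→2/25; 2/25+7/50→11/50; 4/25+17/100→33/100; 17/100+11/50→39/100; 7/25+33/100→61/100; 39/100+61/100→1. L = 263/100 ≈ 2.6300.
Efficiency = H/L = 2.5750/2.6300 = 97.9%.

97.9%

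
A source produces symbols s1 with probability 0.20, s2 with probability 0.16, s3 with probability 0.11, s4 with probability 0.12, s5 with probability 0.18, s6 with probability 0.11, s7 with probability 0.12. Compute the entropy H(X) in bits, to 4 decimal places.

H = −Σ pᵢ log₂ pᵢ.
−0.20·log₂(0.20) = 0.4644
−0.16·log₂(0.16) = 0.4230
−0.11·log₂(0.11) = 0.3503
−0.12·log₂(0.12) = 0.3671
−0.18·log₂(0.18) = 0.4453
−0.11·log₂(0.11) = 0.3503
−0.12·log₂(0.12) = 0.3671
Sum ≈ 2.7674 → 2.7674 bits.

2.7674 bits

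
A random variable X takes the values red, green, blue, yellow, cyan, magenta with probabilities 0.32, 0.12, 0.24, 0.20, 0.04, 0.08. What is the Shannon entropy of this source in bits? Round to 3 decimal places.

2.329 bits

H = −Σ pᵢ log₂ pᵢ.
−0.32·log₂(0.32) = 0.5260
−0.12·log₂(0.12) = 0.3671
−0.24·log₂(0.24) = 0.4941
−0.20·log₂(0.20) = 0.4644
−0.04·log₂(0.04) = 0.1858
−0.08·log₂(0.08) = 0.2915
Sum ≈ 2.3289 → 2.329 bits.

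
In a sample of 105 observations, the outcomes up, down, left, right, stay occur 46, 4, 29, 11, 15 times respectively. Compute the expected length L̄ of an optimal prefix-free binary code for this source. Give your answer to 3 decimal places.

Probabilities are the counts divided by 105.
Repeatedly combine the two least-probable nodes; the expected code length is the sum of the merged weights.
merge 4/105 + 11/105 → 1/7
merge 1/7 + 1/7 → 2/7
merge 29/105 + 2/7 → 59/105
merge 46/105 + 59/105 → 1
L = 1/7 + 2/7 + 59/105 + 1 = 209/105 ≈ 1.990 bits/symbol.

1.990 bits/symbol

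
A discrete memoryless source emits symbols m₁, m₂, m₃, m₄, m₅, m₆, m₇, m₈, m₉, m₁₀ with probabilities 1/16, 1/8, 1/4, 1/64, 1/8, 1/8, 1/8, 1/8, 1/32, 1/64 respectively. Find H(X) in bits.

2.96875 bits

Each probability is a power of 1/2, so log₂(1/p) is an integer.
H = Σ p·log₂(1/p) = 1/16·4 + 1/8·3 + 1/4·2 + 1/64·6 + 1/8·3 + 1/8·3 + 1/8·3 + 1/8·3 + 1/32·5 + 1/64·6 = 2.96875 bits.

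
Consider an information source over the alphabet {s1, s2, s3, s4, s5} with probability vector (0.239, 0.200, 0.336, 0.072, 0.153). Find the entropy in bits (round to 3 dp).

2.174 bits

H = −Σ pᵢ log₂ pᵢ.
−0.239·log₂(0.239) = 0.4935
−0.200·log₂(0.200) = 0.4644
−0.336·log₂(0.336) = 0.5287
−0.072·log₂(0.072) = 0.2733
−0.153·log₂(0.153) = 0.4144
Sum ≈ 2.1743 → 2.174 bits.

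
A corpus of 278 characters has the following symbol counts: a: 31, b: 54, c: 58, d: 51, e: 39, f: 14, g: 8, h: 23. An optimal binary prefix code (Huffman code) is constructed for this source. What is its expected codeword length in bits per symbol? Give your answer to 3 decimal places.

2.838 bits/symbol

Probabilities are the counts divided by 278.
Repeatedly combine the two least-probable nodes; the expected code length is the sum of the merged weights.
merge 4/139 + 7/139 → 11/139
merge 11/139 + 23/278 → 45/278
merge 31/278 + 39/278 → 35/139
merge 45/278 + 51/278 → 48/139
merge 27/139 + 29/139 → 56/139
merge 35/139 + 48/139 → 83/139
merge 56/139 + 83/139 → 1
L = 11/139 + 45/278 + 35/139 + 48/139 + 56/139 + 83/139 + 1 = 789/278 ≈ 2.838 bits/symbol.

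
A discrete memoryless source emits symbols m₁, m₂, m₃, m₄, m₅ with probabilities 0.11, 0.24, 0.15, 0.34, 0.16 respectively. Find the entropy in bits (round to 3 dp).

2.207 bits

H = −Σ pᵢ log₂ pᵢ.
−0.11·log₂(0.11) = 0.3503
−0.24·log₂(0.24) = 0.4941
−0.15·log₂(0.15) = 0.4105
−0.34·log₂(0.34) = 0.5292
−0.16·log₂(0.16) = 0.4230
Sum ≈ 2.2072 → 2.207 bits.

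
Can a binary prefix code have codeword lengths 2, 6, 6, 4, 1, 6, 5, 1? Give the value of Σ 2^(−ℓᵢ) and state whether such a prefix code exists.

With common denominator 2^6 = 64: Σ 2^(−ℓᵢ) = 16/64 + 1/64 + 1/64 + 4/64 + 32/64 + 1/64 + 2/64 + 32/64 = 89/64 = 1.390625.
Kraft's inequality requires Σ ≤ 1; here Σ = 1.390625 > 1, so no such prefix code exists.

1.390625; no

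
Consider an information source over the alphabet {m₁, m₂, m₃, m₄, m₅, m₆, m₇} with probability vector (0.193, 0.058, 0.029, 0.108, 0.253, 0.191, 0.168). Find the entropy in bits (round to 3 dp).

H = −Σ pᵢ log₂ pᵢ.
−0.193·log₂(0.193) = 0.4581
−0.058·log₂(0.058) = 0.2383
−0.029·log₂(0.029) = 0.1481
−0.108·log₂(0.108) = 0.3468
−0.253·log₂(0.253) = 0.5016
−0.191·log₂(0.191) = 0.4562
−0.168·log₂(0.168) = 0.4323
Sum ≈ 2.5814 → 2.581 bits.

2.581 bits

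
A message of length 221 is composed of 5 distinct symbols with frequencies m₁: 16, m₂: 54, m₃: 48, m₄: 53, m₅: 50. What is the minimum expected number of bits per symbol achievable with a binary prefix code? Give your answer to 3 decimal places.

2.290 bits/symbol

Probabilities are the counts divided by 221.
Repeatedly combine the two least-probable nodes; the expected code length is the sum of the merged weights.
merge 16/221 + 48/221 → 64/221
merge 50/221 + 53/221 → 103/221
merge 54/221 + 64/221 → 118/221
merge 103/221 + 118/221 → 1
L = 64/221 + 103/221 + 118/221 + 1 = 506/221 ≈ 2.290 bits/symbol.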